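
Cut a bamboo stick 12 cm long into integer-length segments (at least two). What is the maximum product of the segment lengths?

Let f[k] be the best product for length k (with at least one cut). For each first piece i, the rest contributes max(k−i, f[k−i]).
f[2] = 1*max(1,0) = 1*1 = 1
f[3] = 1*max(2,1) = 1*2 = 2
f[4] = 2*max(2,1) = 2*2 = 4
f[5] = 2*max(3,2) = 2*3 = 6
f[6] = 3*max(3,2) = 3*3 = 9
f[7] = 2*max(5,6) = 2*6 = 12
f[8] = 2*max(6,9) = 2*9 = 18
f[9] = 3*max(6,9) = 3*9 = 27
f[10] = 2*max(8,18) = 2*18 = 36
f[11] = 2*max(9,27) = 2*27 = 54
f[12] = 3*max(9,27) = 3*27 = 81
One optimal split: 3 + 3 + 3 + 3; product 3*3*3*3 = 81.

81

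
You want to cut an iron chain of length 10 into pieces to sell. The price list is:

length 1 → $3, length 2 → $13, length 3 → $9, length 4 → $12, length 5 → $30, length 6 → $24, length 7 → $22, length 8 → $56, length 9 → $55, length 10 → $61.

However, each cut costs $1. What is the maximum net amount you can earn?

Consider every possible first cut. net[k] is the best of p[i]+net[k−i] over all sellable i≤k, charging 1 whenever i<k.
net[1] = 3
net[2] = 13
net[3] = 15  (first piece 1, then net[2]=13)
net[4] = 25  (first piece 2, then net[2]=13)
net[5] = 30
net[6] = 37  (first piece 2, then net[4]=25)
net[7] = 42  (first piece 2, then net[5]=30)
net[8] = 56
net[9] = 58  (first piece 1, then net[8]=56)
net[10] = 68  (first piece 2, then net[8]=56)
One optimal plan: pieces 8 + 2 (1 cut) → $69 − $1 = $68.

68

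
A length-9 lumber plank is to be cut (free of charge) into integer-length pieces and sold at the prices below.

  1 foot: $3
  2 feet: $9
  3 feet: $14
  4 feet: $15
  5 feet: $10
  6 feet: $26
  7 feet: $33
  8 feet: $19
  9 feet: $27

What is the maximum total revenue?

Consider every possible first cut. R[k] is the best of p[i]+R[k−i] over all sellable i≤k.
R[1] = 3
R[2] = max(3+3, 9+0) = 9
R[3] = max(3+9, 9+3, 14+0) = 14
R[4] = max(3+14, 9+9, 14+3, 15+0) = 18
R[5] = max(3+18, 9+14, 14+9, 15+3, 10+0) = 23
R[6] = max(3+23, 9+18, 14+14, 15+9, 10+3, 26+0) = 28
R[7] = max(3+28, 9+23, 14+18, …, 26+3, 33+0) = 33
R[8] = max(3+33, 9+28, 14+23, …, 33+3, 19+0) = 37
R[9] = max(3+37, 9+33, 14+28, …, 19+3, 27+0) = 42
One optimal cutting: 7 + 2 → $33 + $9 = $42.

42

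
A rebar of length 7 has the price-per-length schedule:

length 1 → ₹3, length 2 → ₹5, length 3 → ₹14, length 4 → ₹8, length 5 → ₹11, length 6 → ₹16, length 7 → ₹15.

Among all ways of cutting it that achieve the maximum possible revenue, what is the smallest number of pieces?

3

Consider every possible first cut. r[k] is the best of p[i]+r[k−i] over all sellable i≤k.
r[1] = 3
r[2] = max(3+3, 5+0) = 6
r[3] = max(3+6, 5+3, 14+0) = 14
r[4] = max(3+14, 5+6, 14+3, 8+0) = 17
r[5] = max(3+17, 5+14, 14+6, 8+3, 11+0) = 20
r[6] = max(3+20, 5+17, 14+14, 8+6, 11+3, 16+0) = 28
r[7] = max(3+28, 5+20, 14+17, …, 16+3, 15+0) = 31
Maximum revenue is ₹31.
Now minimize piece count subject to staying optimal: for each k, pieces[k] = 1 + min over i with p[i]+r[k−i]=r[k] of pieces[k−i].
pieces[4] = 2
pieces[5] = 3
pieces[6] = 2
pieces[7] = 3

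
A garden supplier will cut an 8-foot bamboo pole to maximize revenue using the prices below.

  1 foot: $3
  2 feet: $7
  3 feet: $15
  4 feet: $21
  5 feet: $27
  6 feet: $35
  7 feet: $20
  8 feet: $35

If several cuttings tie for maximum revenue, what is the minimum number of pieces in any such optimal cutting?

2

Build r[k] bottom-up: r[k] = max over allowed piece i of (p[i] + r[k−i]).
r[1] = 3
r[2] = 7
r[3] = 15
r[4] = 21
r[5] = 27
r[6] = 35
r[7] = 38  (first piece 1, then r[6]=35)
r[8] = 42  (first piece 2, then r[6]=35)
Maximum revenue is $42.
Now minimize piece count subject to staying optimal: for each k, pieces[k] = 1 + min over i with p[i]+r[k−i]=r[k] of pieces[k−i].
pieces[5] = 1
pieces[6] = 1
pieces[7] = 2
pieces[8] = 2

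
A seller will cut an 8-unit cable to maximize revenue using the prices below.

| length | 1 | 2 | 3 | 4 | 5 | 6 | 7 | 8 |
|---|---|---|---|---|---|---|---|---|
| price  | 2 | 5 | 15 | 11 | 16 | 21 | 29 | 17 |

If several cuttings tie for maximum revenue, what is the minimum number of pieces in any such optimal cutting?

Build r[k] bottom-up: r[k] = max over allowed piece i of (p[i] + r[k−i]).
r[1] = 2
r[2] = 5
r[3] = 15
r[4] = 17  (first piece 1, then r[3]=15)
r[5] = 20  (first piece 2, then r[3]=15)
r[6] = 30  (first piece 3, then r[3]=15)
r[7] = 32  (first piece 1, then r[6]=30)
r[8] = 35  (first piece 2, then r[6]=30)
Maximum revenue is $35.
Now minimize piece count subject to staying optimal: for each k, pieces[k] = 1 + min over i with p[i]+r[k−i]=r[k] of pieces[k−i].
pieces[5] = 2
pieces[6] = 2
pieces[7] = 3
pieces[8] = 3

3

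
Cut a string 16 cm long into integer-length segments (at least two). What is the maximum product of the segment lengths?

324

Define g[k] = max over 1≤i<k of i · max(k−i, g[k−i]); the inner max lets the remainder stay uncut if that's better.
g[2] = 1×max(1,0) = 1×1 = 1
g[3] = 1×max(2,1) = 1×2 = 2
g[4] = 2×max(2,1) = 2×2 = 4
g[5] = 2×max(3,2) = 2×3 = 6
g[6] = 3×max(3,2) = 3×3 = 9
g[7] = 2×max(5,6) = 2×6 = 12
g[8] = 2×max(6,9) = 2×9 = 18
g[9] = 3×max(6,9) = 3×9 = 27
g[10] = 2×max(8,18) = 2×18 = 36
g[11] = 2×max(9,27) = 2×27 = 54
g[12] = 3×max(9,27) = 3×27 = 81
g[13] = 2×max(11,54) = 2×54 = 108
g[14] = 2×max(12,81) = 2×81 = 162
g[15] = 3×max(12,81) = 3×81 = 243
g[16] = 2×max(14,162) = 2×162 = 324
One optimal split: 3 + 3 + 3 + 3 + 2 + 2; product 3×3×3×3×2×2 = 324.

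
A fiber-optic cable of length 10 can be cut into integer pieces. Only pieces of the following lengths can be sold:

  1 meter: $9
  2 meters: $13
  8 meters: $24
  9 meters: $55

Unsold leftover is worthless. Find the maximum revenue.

Let r[k] be the best obtainable value from length k. For each k, try every first piece i and keep the best of price[i] + r[k−i].
r[1] = 9
r[2] = max(9+9, 13+0) = 18
r[3] = max(9+18, 13+9) = 27
r[4] = max(9+27, 13+18) = 36
r[5] = max(9+36, 13+27) = 45
r[6] = max(9+45, 13+36) = 54
r[7] = max(9+54, 13+45) = 63
r[8] = max(9+63, 13+54, 24+0) = 72
r[9] = max(9+72, 13+63, 24+9, 55+0) = 81
r[10] = max(9+81, 13+72, 24+18, 55+9) = 90
One optimal cutting: 1 + 1 + 1 + 1 + 1 + 1 + 1 + 1 + 1 + 1 → $90.

90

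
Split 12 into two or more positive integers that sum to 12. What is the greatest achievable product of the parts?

81

Define m[k] = max over 1≤i<k of i · max(k−i, m[k−i]); the inner max lets the remainder stay uncut if that's better.
Small cases: m[2]=1, m[3]=2, m[4]=4, m[5]=6, m[6]=9.
m[7] = 2×max(5,6) = 2×6 = 12
m[8] = 2×max(6,9) = 2×9 = 18
m[9] = 3×max(6,9) = 3×9 = 27
m[10] = 2×max(8,18) = 2×18 = 36
m[11] = 2×max(9,27) = 2×27 = 54
m[12] = 3×max(9,27) = 3×27 = 81
One optimal split: 3 + 3 + 3 + 3; product 3×3×3×3 = 81.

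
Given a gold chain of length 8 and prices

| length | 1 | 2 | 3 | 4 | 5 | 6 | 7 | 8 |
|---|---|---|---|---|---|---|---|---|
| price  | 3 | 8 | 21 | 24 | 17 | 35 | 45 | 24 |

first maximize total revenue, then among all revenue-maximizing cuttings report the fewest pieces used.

3

Build r[k] bottom-up: r[k] = max over allowed piece i of (p[i] + r[k−i]).
r[1] = 3
r[2] = 8
r[3] = 21
r[4] = 24  (first piece 1, then r[3]=21)
r[5] = 29  (first piece 2, then r[3]=21)
r[6] = 42  (first piece 3, then r[3]=21)
r[7] = 45  (first piece 1, then r[6]=42)
r[8] = 50  (first piece 2, then r[6]=42)
Maximum revenue is $50.
Now minimize piece count subject to staying optimal: for each k, pieces[k] = 1 + min over i with p[i]+r[k−i]=r[k] of pieces[k−i].
pieces[5] = 2
pieces[6] = 2
pieces[7] = 1
pieces[8] = 3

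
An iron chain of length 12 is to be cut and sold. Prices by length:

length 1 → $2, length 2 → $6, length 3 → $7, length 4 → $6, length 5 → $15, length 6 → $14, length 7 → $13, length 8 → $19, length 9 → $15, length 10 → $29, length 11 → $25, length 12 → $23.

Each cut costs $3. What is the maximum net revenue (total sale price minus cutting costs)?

32

Let net[k] be the best obtainable value from length k. For each k, try every first piece i and keep the best of price[i] + net[k−i] minus the 3 cut fee when i<k.
net[1] = 2
net[2] = 6
net[3] = 7
net[4] = 9  (first piece 2, then net[2]=6)
net[5] = 15
net[6] = 14  (first piece 1, then net[5]=15)
net[7] = 18  (first piece 2, then net[5]=15)
net[8] = 19  (first piece 3, then net[5]=15)
net[9] = 21  (first piece 2, then net[7]=18)
net[10] = 29
net[11] = 28  (first piece 1, then net[10]=29)
net[12] = 32  (first piece 2, then net[10]=29)
One optimal plan: pieces 10 + 2 (1 cut) → $35 − $3 = $32.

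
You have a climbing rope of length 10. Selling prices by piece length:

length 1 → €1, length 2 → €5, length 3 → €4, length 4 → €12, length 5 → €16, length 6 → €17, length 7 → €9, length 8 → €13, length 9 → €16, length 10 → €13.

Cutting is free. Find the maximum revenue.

Build R[k] bottom-up: R[k] = max over allowed piece i of (p[i] + R[k−i]).
R[1] = 1
R[2] = max(1+1, 5+0) = 5
R[3] = max(1+5, 5+1, 4+0) = 6
R[4] = max(1+6, 5+5, 4+1, 12+0) = 12
R[5] = max(1+12, 5+6, 4+5, 12+1, 16+0) = 16
R[6] = max(1+16, 5+12, 4+6, 12+5, 16+1, 17+0) = 17
R[7] = max(1+17, 5+16, 4+12, …, 17+1, 9+0) = 21
R[8] = max(1+21, 5+17, 4+16, …, 9+1, 13+0) = 24
R[9] = max(1+24, 5+21, 4+17, …, 13+1, 16+0) = 28
R[10] = max(1+28, 5+24, 4+21, …, 16+1, 13+0) = 32
One optimal cutting: 5 + 5 → €16 + €16 = €32.

32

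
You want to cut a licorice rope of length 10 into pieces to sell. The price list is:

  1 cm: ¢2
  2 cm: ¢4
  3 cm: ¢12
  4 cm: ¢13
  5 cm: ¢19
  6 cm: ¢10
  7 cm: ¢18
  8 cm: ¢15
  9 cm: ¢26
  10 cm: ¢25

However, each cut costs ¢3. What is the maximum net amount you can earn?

Consider every possible first cut. r[k] is the best of p[i]+r[k−i] over all sellable i≤k, charging 3 whenever i<k.
r[1] = 2
r[2] = max(2+2-3, 4+0) = 4
r[3] = max(2+4-3, 4+2-3, 12+0) = 12
r[4] = max(2+12-3, 4+4-3, 12+2-3, 13+0) = 13
r[5] = max(2+13-3, 4+12-3, 12+4-3, 13+2-3, 19+0) = 19
r[6] = max(2+19-3, 4+13-3, 12+12-3, 13+4-3, 19+2-3, 10+0) = 21
r[7] = max(2+21-3, 4+19-3, 12+13-3, …, 10+2-3, 18+0) = 22
r[8] = max(2+22-3, 4+21-3, 12+19-3, …, 18+2-3, 15+0) = 28
r[9] = max(2+28-3, 4+22-3, 12+21-3, …, 15+2-3, 26+0) = 30
r[10] = max(2+30-3, 4+28-3, 12+22-3, …, 26+2-3, 25+0) = 35
One optimal plan: pieces 5 + 5 (1 cut) → ¢38 − ¢3 = ¢35.

35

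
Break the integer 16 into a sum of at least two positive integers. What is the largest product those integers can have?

324

Fill P[k] for k=2..16: at each k try every first piece i and multiply by the better of (k−i) uncut or P[k−i].
P[2] = 1·max(1,0) = 1·1 = 1
P[3] = 1·max(2,1) = 1·2 = 2
P[4] = 2·max(2,1) = 2·2 = 4
P[5] = 2·max(3,2) = 2·3 = 6
P[6] = 3·max(3,2) = 3·3 = 9
P[7] = 2·max(5,6) = 2·6 = 12
P[8] = 2·max(6,9) = 2·9 = 18
P[9] = 3·max(6,9) = 3·9 = 27
P[10] = 2·max(8,18) = 2·18 = 36
P[11] = 2·max(9,27) = 2·27 = 54
P[12] = 3·max(9,27) = 3·27 = 81
P[13] = 2·max(11,54) = 2·54 = 108
P[14] = 2·max(12,81) = 2·81 = 162
P[15] = 3·max(12,81) = 3·81 = 243
P[16] = 2·max(14,162) = 2·162 = 324
One optimal split: 3 + 3 + 3 + 3 + 2 + 2; product 3·3·3·3·2·2 = 324.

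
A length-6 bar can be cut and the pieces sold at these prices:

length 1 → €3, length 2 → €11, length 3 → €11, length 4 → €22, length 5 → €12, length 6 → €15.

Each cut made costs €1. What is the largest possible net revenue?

Consider every possible first cut. net[k] is the best of p[i]+net[k−i] over all sellable i≤k, charging 1 whenever i<k.
net[1] = 3
net[2] = max(3+3-1, 11+0) = 11
net[3] = max(3+11-1, 11+3-1, 11+0) = 13
net[4] = max(3+13-1, 11+11-1, 11+3-1, 22+0) = 22
net[5] = max(3+22-1, 11+13-1, 11+11-1, 22+3-1, 12+0) = 24
net[6] = max(3+24-1, 11+22-1, 11+13-1, 22+11-1, 12+3-1, 15+0) = 32
One optimal plan: pieces 4 + 2 (1 cut) → €33 − €1 = €32.

32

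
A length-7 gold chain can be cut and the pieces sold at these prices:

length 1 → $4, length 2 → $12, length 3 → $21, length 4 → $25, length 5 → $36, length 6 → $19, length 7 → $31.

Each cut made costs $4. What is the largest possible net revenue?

44

Let net[k] be the best obtainable value from length k. For each k, try every first piece i and keep the best of price[i] + net[k−i] minus the 4 cut fee when i<k.
net[1] = 4
net[2] = 12
net[3] = 21
net[4] = 25
net[5] = 36
net[6] = 38  (first piece 3, then net[3]=21)
net[7] = 44  (first piece 2, then net[5]=36)
One optimal plan: pieces 5 + 2 (1 cut) → $48 − $4 = $44.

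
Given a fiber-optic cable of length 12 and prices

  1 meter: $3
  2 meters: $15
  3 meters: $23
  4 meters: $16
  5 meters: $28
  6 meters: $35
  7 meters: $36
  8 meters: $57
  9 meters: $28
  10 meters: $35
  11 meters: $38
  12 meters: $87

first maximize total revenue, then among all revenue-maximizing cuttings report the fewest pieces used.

Consider every possible first cut. r[k] is the best of p[i]+r[k−i] over all sellable i≤k.
r[1] = 3
r[2] = max(3+3, 15+0) = 15
r[3] = max(3+15, 15+3, 23+0) = 23
r[4] = max(3+23, 15+15, 23+3, 16+0) = 30
r[5] = max(3+30, 15+23, 23+15, 16+3, 28+0) = 38
r[6] = max(3+38, 15+30, 23+23, 16+15, 28+3, 35+0) = 46
r[7] = max(3+46, 15+38, 23+30, …, 35+3, 36+0) = 53
r[8] = max(3+53, 15+46, 23+38, …, 36+3, 57+0) = 61
r[9] = max(3+61, 15+53, 23+46, …, 57+3, 28+0) = 69
r[10] = max(3+69, 15+61, 23+53, …, 28+3, 35+0) = 76
r[11] = max(3+76, 15+69, 23+61, …, 35+3, 38+0) = 84
r[12] = max(3+84, 15+76, 23+69, …, 38+3, 87+0) = 92
Maximum revenue is $92.
Now minimize piece count subject to staying optimal: for each k, pieces[k] = 1 + min over i with p[i]+r[k−i]=r[k] of pieces[k−i].
pieces[9] = 3
pieces[10] = 4
pieces[11] = 4
pieces[12] = 4

4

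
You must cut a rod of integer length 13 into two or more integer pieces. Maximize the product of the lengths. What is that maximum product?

108

Let prod[k] be the best product for length k (with at least one cut). For each first piece i, the rest contributes max(k−i, prod[k−i]).
prod[2] = 1×max(1,0) = 1×1 = 1
prod[3] = 1×max(2,1) = 1×2 = 2
prod[4] = 2×max(2,1) = 2×2 = 4
prod[5] = 2×max(3,2) = 2×3 = 6
prod[6] = 3×max(3,2) = 3×3 = 9
prod[7] = 2×max(5,6) = 2×6 = 12
prod[8] = 2×max(6,9) = 2×9 = 18
prod[9] = 3×max(6,9) = 3×9 = 27
prod[10] = 2×max(8,18) = 2×18 = 36
prod[11] = 2×max(9,27) = 2×27 = 54
prod[12] = 3×max(9,27) = 3×27 = 81
prod[13] = 2×max(11,54) = 2×54 = 108
One optimal split: 3 + 3 + 3 + 2 + 2; product 3×3×3×2×2 = 108.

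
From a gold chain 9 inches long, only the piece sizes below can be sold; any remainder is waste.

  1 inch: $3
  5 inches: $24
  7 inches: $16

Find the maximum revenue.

36

Consider every possible first cut. f[k] is the best of p[i]+f[k−i] over all sellable i≤k.
f[1] = 3
f[2] = 6  (first piece 1, then f[1]=3)
f[3] = 9  (first piece 1, then f[2]=6)
f[4] = 12  (first piece 1, then f[3]=9)
f[5] = 24
f[6] = 27  (first piece 1, then f[5]=24)
f[7] = 30  (first piece 1, then f[6]=27)
f[8] = 33  (first piece 1, then f[7]=30)
f[9] = 36  (first piece 1, then f[8]=33)
One optimal cutting: 5 + 1 + 1 + 1 + 1 → $36.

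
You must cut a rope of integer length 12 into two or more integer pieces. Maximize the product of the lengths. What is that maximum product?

81

Fill m[k] for k=2..12: at each k try every first piece i and multiply by the better of (k−i) uncut or m[k−i].
Small cases: m[2]=1, m[3]=2, m[4]=4, m[5]=6, m[6]=9, m[7]=12.
m[8] = 2×max(6,9) = 2×9 = 18
m[9] = 3×max(6,9) = 3×9 = 27
m[10] = 2×max(8,18) = 2×18 = 36
m[11] = 2×max(9,27) = 2×27 = 54
m[12] = 3×max(9,27) = 3×27 = 81
One optimal split: 3 + 3 + 3 + 3; product 3×3×3×3 = 81.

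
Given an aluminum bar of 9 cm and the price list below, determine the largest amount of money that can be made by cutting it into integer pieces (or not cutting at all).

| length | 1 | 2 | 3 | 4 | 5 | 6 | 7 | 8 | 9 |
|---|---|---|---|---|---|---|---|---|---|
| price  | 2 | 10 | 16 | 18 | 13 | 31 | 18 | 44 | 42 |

Let best[k] be the best obtainable value from length k. For each k, try every first piece i and keep the best of price[i] + best[k−i].
best[1] = 2
best[2] = 10
best[3] = 16
best[4] = 20  (first piece 2, then best[2]=10)
best[5] = 26  (first piece 2, then best[3]=16)
best[6] = 32  (first piece 3, then best[3]=16)
best[7] = 36  (first piece 2, then best[5]=26)
best[8] = 44
best[9] = 48  (first piece 3, then best[6]=32)
One optimal cutting: 3 + 3 + 3 → $16 + $16 + $16 = $48.

48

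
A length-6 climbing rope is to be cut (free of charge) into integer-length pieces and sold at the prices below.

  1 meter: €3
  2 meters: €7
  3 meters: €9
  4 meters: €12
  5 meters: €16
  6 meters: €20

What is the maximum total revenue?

Consider every possible first cut. r[k] is the best of p[i]+r[k−i] over all sellable i≤k.
r[1] = 3
r[2] = 7
r[3] = 10  (first piece 1, then r[2]=7)
r[4] = 14  (first piece 2, then r[2]=7)
r[5] = 17  (first piece 1, then r[4]=14)
r[6] = 21  (first piece 2, then r[4]=14)
One optimal cutting: 2 + 2 + 2 → €7 + €7 + €7 = €21.

21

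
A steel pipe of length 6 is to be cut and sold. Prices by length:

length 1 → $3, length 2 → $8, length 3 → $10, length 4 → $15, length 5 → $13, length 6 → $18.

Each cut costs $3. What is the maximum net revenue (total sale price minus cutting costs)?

20

Let r[k] be the best obtainable value from length k. For each k, try every first piece i and keep the best of price[i] + r[k−i] minus the 3 cut fee when i<k.
r[1] = 3
r[2] = 8
r[3] = 10
r[4] = 15
r[5] = 15  (first piece 1, then r[4]=15)
r[6] = 20  (first piece 2, then r[4]=15)
One optimal plan: pieces 4 + 2 (1 cut) → $23 − $3 = $20.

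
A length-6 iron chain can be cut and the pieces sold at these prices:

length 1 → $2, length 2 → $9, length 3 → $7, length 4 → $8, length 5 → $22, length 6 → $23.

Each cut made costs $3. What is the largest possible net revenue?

Consider every possible first cut. r[k] is the best of p[i]+r[k−i] over all sellable i≤k, charging 3 whenever i<k.
r[1] = 2
r[2] = 9
r[3] = 8  (first piece 1, then r[2]=9)
r[4] = 15  (first piece 2, then r[2]=9)
r[5] = 22
r[6] = 23
Best is to make no cuts and sell whole for $23.

23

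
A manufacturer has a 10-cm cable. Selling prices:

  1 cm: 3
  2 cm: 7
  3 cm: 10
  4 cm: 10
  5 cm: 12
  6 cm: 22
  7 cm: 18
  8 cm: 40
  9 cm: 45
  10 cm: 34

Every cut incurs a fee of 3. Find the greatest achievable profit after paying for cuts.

Let net[k] be the best obtainable value from length k. For each k, try every first piece i and keep the best of price[i] + net[k−i] minus the 3 cut fee when i<k.
net[1] = 3
net[2] = 7
net[3] = 10
net[4] = 11  (first piece 2, then net[2]=7)
net[5] = 14  (first piece 2, then net[3]=10)
net[6] = 22
net[7] = 22  (first piece 1, then net[6]=22)
net[8] = 40
net[9] = 45
net[10] = 45  (first piece 1, then net[9]=45)
One optimal plan: pieces 9 + 1 (1 cut) → 48 − 3 = 45.

45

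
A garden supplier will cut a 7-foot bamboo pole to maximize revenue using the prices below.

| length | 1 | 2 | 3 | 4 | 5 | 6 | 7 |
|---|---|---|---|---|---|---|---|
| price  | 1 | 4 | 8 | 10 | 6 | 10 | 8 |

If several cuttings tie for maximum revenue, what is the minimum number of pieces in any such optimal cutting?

2

Let r[k] be the best obtainable value from length k. For each k, try every first piece i and keep the best of price[i] + r[k−i].
r[1] = 1
r[2] = max(1+1, 4+0) = 4
r[3] = max(1+4, 4+1, 8+0) = 8
r[4] = max(1+8, 4+4, 8+1, 10+0) = 10
r[5] = max(1+10, 4+8, 8+4, 10+1, 6+0) = 12
r[6] = max(1+12, 4+10, 8+8, 10+4, 6+1, 10+0) = 16
r[7] = max(1+16, 4+12, 8+10, …, 10+1, 8+0) = 18
Maximum revenue is $18.
Now minimize piece count subject to staying optimal: for each k, pieces[k] = 1 + min over i with p[i]+r[k−i]=r[k] of pieces[k−i].
pieces[4] = 1
pieces[5] = 2
pieces[6] = 2
pieces[7] = 2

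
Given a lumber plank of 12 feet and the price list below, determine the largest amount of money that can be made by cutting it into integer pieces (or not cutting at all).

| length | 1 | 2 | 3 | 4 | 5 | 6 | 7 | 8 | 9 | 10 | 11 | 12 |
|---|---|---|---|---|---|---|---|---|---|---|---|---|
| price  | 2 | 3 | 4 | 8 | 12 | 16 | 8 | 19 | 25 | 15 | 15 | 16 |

Consider every possible first cut. v[k] is the best of p[i]+v[k−i] over all sellable i≤k.
v[1] = 2
v[2] = max(2+2, 3+0) = 4
v[3] = max(2+4, 3+2, 4+0) = 6
v[4] = max(2+6, 3+4, 4+2, 8+0) = 8
v[5] = max(2+8, 3+6, 4+4, 8+2, 12+0) = 12
v[6] = max(2+12, 3+8, 4+6, 8+4, 12+2, 16+0) = 16
v[7] = max(2+16, 3+12, 4+8, …, 16+2, 8+0) = 18
v[8] = max(2+18, 3+16, 4+12, …, 8+2, 19+0) = 20
v[9] = max(2+20, 3+18, 4+16, …, 19+2, 25+0) = 25
v[10] = max(2+25, 3+20, 4+18, …, 25+2, 15+0) = 27
v[11] = max(2+27, 3+25, 4+20, …, 15+2, 15+0) = 29
v[12] = max(2+29, 3+27, 4+25, …, 15+2, 16+0) = 32
One optimal cutting: 6 + 6 → $16 + $16 = $32.

32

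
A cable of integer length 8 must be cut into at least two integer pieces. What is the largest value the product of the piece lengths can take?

Define m[k] = max over 1≤i<k of i · max(k−i, m[k−i]); the inner max lets the remainder stay uncut if that's better.
m[2] = 1×max(1,0) = 1×1 = 1
m[3] = 1×max(2,1) = 1×2 = 2
m[4] = 2×max(2,1) = 2×2 = 4
m[5] = 2×max(3,2) = 2×3 = 6
m[6] = 3×max(3,2) = 3×3 = 9
m[7] = 2×max(5,6) = 2×6 = 12
m[8] = 2×max(6,9) = 2×9 = 18
One optimal split: 3 + 3 + 2; product 3×3×2 = 18.

18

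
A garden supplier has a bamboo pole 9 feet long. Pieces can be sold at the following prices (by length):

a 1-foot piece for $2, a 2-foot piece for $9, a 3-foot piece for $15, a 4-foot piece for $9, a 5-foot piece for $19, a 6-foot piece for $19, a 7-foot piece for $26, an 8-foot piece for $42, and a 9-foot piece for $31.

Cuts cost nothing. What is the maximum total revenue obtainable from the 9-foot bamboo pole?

45

Let best[k] be the best obtainable value from length k. For each k, try every first piece i and keep the best of price[i] + best[k−i].
best[1] = 2
best[2] = 9
best[3] = 15
best[4] = 18  (first piece 2, then best[2]=9)
best[5] = 24  (first piece 2, then best[3]=15)
best[6] = 30  (first piece 3, then best[3]=15)
best[7] = 33  (first piece 2, then best[5]=24)
best[8] = 42
best[9] = 45  (first piece 3, then best[6]=30)
One optimal cutting: 3 + 3 + 3 → $15 + $15 + $15 = $45.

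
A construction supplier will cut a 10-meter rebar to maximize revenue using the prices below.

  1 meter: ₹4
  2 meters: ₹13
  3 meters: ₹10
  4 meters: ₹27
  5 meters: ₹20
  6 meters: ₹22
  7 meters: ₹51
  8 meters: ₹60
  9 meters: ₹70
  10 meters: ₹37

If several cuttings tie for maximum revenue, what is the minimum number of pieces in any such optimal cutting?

Let r[k] be the best obtainable value from length k. For each k, try every first piece i and keep the best of price[i] + r[k−i].
r[1] = 4
r[2] = max(4+4, 13+0) = 13
r[3] = max(4+13, 13+4, 10+0) = 17
r[4] = max(4+17, 13+13, 10+4, 27+0) = 27
r[5] = max(4+27, 13+17, 10+13, 27+4, 20+0) = 31
r[6] = max(4+31, 13+27, 10+17, 27+13, 20+4, 22+0) = 40
r[7] = max(4+40, 13+31, 10+27, …, 22+4, 51+0) = 51
r[8] = max(4+51, 13+40, 10+31, …, 51+4, 60+0) = 60
r[9] = max(4+60, 13+51, 10+40, …, 60+4, 70+0) = 70
r[10] = max(4+70, 13+60, 10+51, …, 70+4, 37+0) = 74
Maximum revenue is ₹74.
Now minimize piece count subject to staying optimal: for each k, pieces[k] = 1 + min over i with p[i]+r[k−i]=r[k] of pieces[k−i].
pieces[7] = 1
pieces[8] = 1
pieces[9] = 1
pieces[10] = 2

2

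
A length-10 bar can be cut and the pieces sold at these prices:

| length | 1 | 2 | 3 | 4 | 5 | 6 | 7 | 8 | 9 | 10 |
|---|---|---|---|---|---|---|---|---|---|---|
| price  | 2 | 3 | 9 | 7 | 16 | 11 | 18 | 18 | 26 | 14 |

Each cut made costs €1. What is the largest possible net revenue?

31

Build net[k] bottom-up: net[k] = max over allowed piece i of (p[i] + net[k−i]) − 1 per cut.
net[1] = 2
net[2] = max(2+2-1, 3+0) = 3
net[3] = max(2+3-1, 3+2-1, 9+0) = 9
net[4] = max(2+9-1, 3+3-1, 9+2-1, 7+0) = 10
net[5] = max(2+10-1, 3+9-1, 9+3-1, 7+2-1, 16+0) = 16
net[6] = max(2+16-1, 3+10-1, 9+9-1, 7+3-1, 16+2-1, 11+0) = 17
net[7] = max(2+17-1, 3+16-1, 9+10-1, …, 11+2-1, 18+0) = 18
net[8] = max(2+18-1, 3+17-1, 9+16-1, …, 18+2-1, 18+0) = 24
net[9] = max(2+24-1, 3+18-1, 9+17-1, …, 18+2-1, 26+0) = 26
net[10] = max(2+26-1, 3+24-1, 9+18-1, …, 26+2-1, 14+0) = 31
One optimal plan: pieces 5 + 5 (1 cut) → €32 − €1 = €31.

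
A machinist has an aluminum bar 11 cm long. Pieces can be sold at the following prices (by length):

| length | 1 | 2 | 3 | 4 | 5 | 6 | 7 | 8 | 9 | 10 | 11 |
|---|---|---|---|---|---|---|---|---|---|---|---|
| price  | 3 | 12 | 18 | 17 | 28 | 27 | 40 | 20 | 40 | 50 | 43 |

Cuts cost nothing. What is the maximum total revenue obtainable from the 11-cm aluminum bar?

66

Consider every possible first cut. v[k] is the best of p[i]+v[k−i] over all sellable i≤k.
v[1] = 3
v[2] = max(3+3, 12+0) = 12
v[3] = max(3+12, 12+3, 18+0) = 18
v[4] = max(3+18, 12+12, 18+3, 17+0) = 24
v[5] = max(3+24, 12+18, 18+12, 17+3, 28+0) = 30
v[6] = max(3+30, 12+24, 18+18, 17+12, 28+3, 27+0) = 36
v[7] = max(3+36, 12+30, 18+24, …, 27+3, 40+0) = 42
v[8] = max(3+42, 12+36, 18+30, …, 40+3, 20+0) = 48
v[9] = max(3+48, 12+42, 18+36, …, 20+3, 40+0) = 54
v[10] = max(3+54, 12+48, 18+42, …, 40+3, 50+0) = 60
v[11] = max(3+60, 12+54, 18+48, …, 50+3, 43+0) = 66
One optimal cutting: 3 + 2 + 2 + 2 + 2 → $18 + $12 + $12 + $12 + $12 = $66.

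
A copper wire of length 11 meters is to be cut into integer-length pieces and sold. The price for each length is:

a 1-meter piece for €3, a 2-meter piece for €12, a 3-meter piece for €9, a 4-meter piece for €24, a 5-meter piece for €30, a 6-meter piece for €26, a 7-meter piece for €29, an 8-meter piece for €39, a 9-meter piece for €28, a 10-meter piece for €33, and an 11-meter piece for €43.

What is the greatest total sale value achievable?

66

Consider every possible first cut. r[k] is the best of p[i]+r[k−i] over all sellable i≤k.
r[1] = 3
r[2] = max(3+3, 12+0) = 12
r[3] = max(3+12, 12+3, 9+0) = 15
r[4] = max(3+15, 12+12, 9+3, 24+0) = 24
r[5] = max(3+24, 12+15, 9+12, 24+3, 30+0) = 30
r[6] = max(3+30, 12+24, 9+15, 24+12, 30+3, 26+0) = 36
r[7] = max(3+36, 12+30, 9+24, …, 26+3, 29+0) = 42
r[8] = max(3+42, 12+36, 9+30, …, 29+3, 39+0) = 48
r[9] = max(3+48, 12+42, 9+36, …, 39+3, 28+0) = 54
r[10] = max(3+54, 12+48, 9+42, …, 28+3, 33+0) = 60
r[11] = max(3+60, 12+54, 9+48, …, 33+3, 43+0) = 66
One optimal cutting: 5 + 2 + 2 + 2 → €30 + €12 + €12 + €12 = €66.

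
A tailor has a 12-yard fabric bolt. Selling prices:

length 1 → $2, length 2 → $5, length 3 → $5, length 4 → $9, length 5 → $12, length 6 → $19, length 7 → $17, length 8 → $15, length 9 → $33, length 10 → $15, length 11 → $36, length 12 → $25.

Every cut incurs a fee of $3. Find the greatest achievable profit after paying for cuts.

Let r[k] be the best obtainable value from length k. For each k, try every first piece i and keep the best of price[i] + r[k−i] minus the 3 cut fee when i<k.
r[1] = 2
r[2] = max(2+2-3, 5+0) = 5
r[3] = max(2+5-3, 5+2-3, 5+0) = 5
r[4] = max(2+5-3, 5+5-3, 5+2-3, 9+0) = 9
r[5] = max(2+9-3, 5+5-3, 5+5-3, 9+2-3, 12+0) = 12
r[6] = max(2+12-3, 5+9-3, 5+5-3, 9+5-3, 12+2-3, 19+0) = 19
r[7] = max(2+19-3, 5+12-3, 5+9-3, …, 19+2-3, 17+0) = 18
r[8] = max(2+18-3, 5+19-3, 5+12-3, …, 17+2-3, 15+0) = 21
r[9] = max(2+21-3, 5+18-3, 5+19-3, …, 15+2-3, 33+0) = 33
r[10] = max(2+33-3, 5+21-3, 5+18-3, …, 33+2-3, 15+0) = 32
r[11] = max(2+32-3, 5+33-3, 5+21-3, …, 15+2-3, 36+0) = 36
r[12] = max(2+36-3, 5+32-3, 5+33-3, …, 36+2-3, 25+0) = 35
One optimal plan: pieces 11 + 1 (1 cut) → $38 − $3 = $35.

35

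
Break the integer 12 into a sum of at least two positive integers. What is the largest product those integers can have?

Let g[k] be the best product for length k (with at least one cut). For each first piece i, the rest contributes max(k−i, g[k−i]).
Small cases: g[2]=1, g[3]=2, g[4]=4.
g[5] = 2×max(3,2) = 2×3 = 6
g[6] = 3×max(3,2) = 3×3 = 9
g[7] = 2×max(5,6) = 2×6 = 12
g[8] = 2×max(6,9) = 2×9 = 18
g[9] = 3×max(6,9) = 3×9 = 27
g[10] = 2×max(8,18) = 2×18 = 36
g[11] = 2×max(9,27) = 2×27 = 54
g[12] = 3×max(9,27) = 3×27 = 81
One optimal split: 3 + 3 + 3 + 3; product 3×3×3×3 = 81.

81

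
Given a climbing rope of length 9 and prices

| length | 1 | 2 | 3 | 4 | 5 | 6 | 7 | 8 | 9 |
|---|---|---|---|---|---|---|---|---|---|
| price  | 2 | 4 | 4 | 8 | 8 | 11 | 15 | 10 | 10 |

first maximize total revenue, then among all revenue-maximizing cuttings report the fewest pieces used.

2

Let r[k] be the best obtainable value from length k. For each k, try every first piece i and keep the best of price[i] + r[k−i].
r[1] = 2
r[2] = 4  (first piece 1, then r[1]=2)
r[3] = 6  (first piece 1, then r[2]=4)
r[4] = 8  (first piece 1, then r[3]=6)
r[5] = 10  (first piece 1, then r[4]=8)
r[6] = 12  (first piece 1, then r[5]=10)
r[7] = 15
r[8] = 17  (first piece 1, then r[7]=15)
r[9] = 19  (first piece 1, then r[8]=17)
Maximum revenue is €19.
Now minimize piece count subject to staying optimal: for each k, pieces[k] = 1 + min over i with p[i]+r[k−i]=r[k] of pieces[k−i].
pieces[6] = 2
pieces[7] = 1
pieces[8] = 2
pieces[9] = 2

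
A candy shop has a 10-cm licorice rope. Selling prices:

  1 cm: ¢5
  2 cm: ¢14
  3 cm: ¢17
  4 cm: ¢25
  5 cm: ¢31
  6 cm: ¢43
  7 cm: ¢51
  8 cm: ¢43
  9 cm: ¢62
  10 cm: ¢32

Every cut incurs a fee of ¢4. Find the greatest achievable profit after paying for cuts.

Build r[k] bottom-up: r[k] = max over allowed piece i of (p[i] + r[k−i]) − 4 per cut.
r[1] = 5
r[2] = 14
r[3] = 17
r[4] = 25
r[5] = 31
r[6] = 43
r[7] = 51
r[8] = 53  (first piece 2, then r[6]=43)
r[9] = 62
r[10] = 64  (first piece 3, then r[7]=51)
One optimal plan: pieces 7 + 3 (1 cut) → ¢68 − ¢4 = ¢64.

64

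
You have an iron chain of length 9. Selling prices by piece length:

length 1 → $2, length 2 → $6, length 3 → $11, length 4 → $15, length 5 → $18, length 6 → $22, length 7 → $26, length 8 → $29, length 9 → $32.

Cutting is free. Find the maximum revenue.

Consider every possible first cut. R[k] is the best of p[i]+R[k−i] over all sellable i≤k.
R[1] = 2
R[2] = 6
R[3] = 11
R[4] = 15
R[5] = 18
R[6] = 22  (first piece 3, then R[3]=11)
R[7] = 26  (first piece 3, then R[4]=15)
R[8] = 30  (first piece 4, then R[4]=15)
R[9] = 33  (first piece 3, then R[6]=22)
One optimal cutting: 3 + 3 + 3 → $11 + $11 + $11 = $33.

33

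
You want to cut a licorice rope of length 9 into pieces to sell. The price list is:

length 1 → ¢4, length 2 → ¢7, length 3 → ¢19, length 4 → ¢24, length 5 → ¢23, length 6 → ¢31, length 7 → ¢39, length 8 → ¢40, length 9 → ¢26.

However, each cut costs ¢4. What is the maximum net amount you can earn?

49

Let r[k] be the best obtainable value from length k. For each k, try every first piece i and keep the best of price[i] + r[k−i] minus the 4 cut fee when i<k.
r[1] = 4
r[2] = 7
r[3] = 19
r[4] = 24
r[5] = 24  (first piece 1, then r[4]=24)
r[6] = 34  (first piece 3, then r[3]=19)
r[7] = 39  (first piece 3, then r[4]=24)
r[8] = 44  (first piece 4, then r[4]=24)
r[9] = 49  (first piece 3, then r[6]=34)
One optimal plan: pieces 3 + 3 + 3 (2 cuts) → ¢57 − ¢8 = ¢49.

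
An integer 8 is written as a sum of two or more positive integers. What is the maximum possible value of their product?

Fill f[k] for k=2..8: at each k try every first piece i and multiply by the better of (k−i) uncut or f[k−i].
f[2] = 1·max(1,0) = 1·1 = 1
f[3] = 1·max(2,1) = 1·2 = 2
f[4] = 2·max(2,1) = 2·2 = 4
f[5] = 2·max(3,2) = 2·3 = 6
f[6] = 3·max(3,2) = 3·3 = 9
f[7] = 2·max(5,6) = 2·6 = 12
f[8] = 2·max(6,9) = 2·9 = 18
One optimal split: 3 + 3 + 2; product 3·3·2 = 18.

18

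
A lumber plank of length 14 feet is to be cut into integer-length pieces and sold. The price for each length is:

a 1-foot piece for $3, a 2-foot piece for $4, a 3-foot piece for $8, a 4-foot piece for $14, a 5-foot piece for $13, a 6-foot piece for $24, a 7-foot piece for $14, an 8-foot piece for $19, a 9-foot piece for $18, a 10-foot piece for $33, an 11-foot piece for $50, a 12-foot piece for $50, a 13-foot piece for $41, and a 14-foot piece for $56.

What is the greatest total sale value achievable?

Build best[k] bottom-up: best[k] = max over allowed piece i of (p[i] + best[k−i]).
best[1] = 3
best[2] = max(3+3, 4+0) = 6
best[3] = max(3+6, 4+3, 8+0) = 9
best[4] = max(3+9, 4+6, 8+3, 14+0) = 14
best[5] = max(3+14, 4+9, 8+6, 14+3, 13+0) = 17
best[6] = max(3+17, 4+14, 8+9, 14+6, 13+3, 24+0) = 24
best[7] = max(3+24, 4+17, 8+14, …, 24+3, 14+0) = 27
best[8] = max(3+27, 4+24, 8+17, …, 14+3, 19+0) = 30
best[9] = max(3+30, 4+27, 8+24, …, 19+3, 18+0) = 33
best[10] = max(3+33, 4+30, 8+27, …, 18+3, 33+0) = 38
best[11] = max(3+38, 4+33, 8+30, …, 33+3, 50+0) = 50
best[12] = max(3+50, 4+38, 8+33, …, 50+3, 50+0) = 53
best[13] = max(3+53, 4+50, 8+38, …, 50+3, 41+0) = 56
best[14] = max(3+56, 4+53, 8+50, …, 41+3, 56+0) = 59
One optimal cutting: 11 + 1 + 1 + 1 → $50 + $3 + $3 + $3 = $59.

59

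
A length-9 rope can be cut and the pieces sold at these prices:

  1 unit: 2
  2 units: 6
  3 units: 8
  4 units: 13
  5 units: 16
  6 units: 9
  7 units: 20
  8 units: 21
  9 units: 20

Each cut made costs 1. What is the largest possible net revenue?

Build net[k] bottom-up: net[k] = max over allowed piece i of (p[i] + net[k−i]) − 1 per cut.
net[1] = 2
net[2] = 6
net[3] = 8
net[4] = 13
net[5] = 16
net[6] = 18  (first piece 2, then net[4]=13)
net[7] = 21  (first piece 2, then net[5]=16)
net[8] = 25  (first piece 4, then net[4]=13)
net[9] = 28  (first piece 4, then net[5]=16)
One optimal plan: pieces 5 + 4 (1 cut) → 29 − 1 = 28.

28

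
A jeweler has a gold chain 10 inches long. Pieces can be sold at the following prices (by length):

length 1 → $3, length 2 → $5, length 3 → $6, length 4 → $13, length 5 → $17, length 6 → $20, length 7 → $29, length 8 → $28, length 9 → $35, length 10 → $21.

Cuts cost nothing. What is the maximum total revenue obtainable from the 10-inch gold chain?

Build v[k] bottom-up: v[k] = max over allowed piece i of (p[i] + v[k−i]).
v[1] = 3
v[2] = max(3+3, 5+0) = 6
v[3] = max(3+6, 5+3, 6+0) = 9
v[4] = max(3+9, 5+6, 6+3, 13+0) = 13
v[5] = max(3+13, 5+9, 6+6, 13+3, 17+0) = 17
v[6] = max(3+17, 5+13, 6+9, 13+6, 17+3, 20+0) = 20
v[7] = max(3+20, 5+17, 6+13, …, 20+3, 29+0) = 29
v[8] = max(3+29, 5+20, 6+17, …, 29+3, 28+0) = 32
v[9] = max(3+32, 5+29, 6+20, …, 28+3, 35+0) = 35
v[10] = max(3+35, 5+32, 6+29, …, 35+3, 21+0) = 38
One optimal cutting: 7 + 1 + 1 + 1 → $29 + $3 + $3 + $3 = $38.

38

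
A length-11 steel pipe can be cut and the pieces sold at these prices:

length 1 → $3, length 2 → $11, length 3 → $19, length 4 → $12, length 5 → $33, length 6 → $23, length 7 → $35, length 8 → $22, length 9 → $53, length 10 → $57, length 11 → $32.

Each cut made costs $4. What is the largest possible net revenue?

Build r[k] bottom-up: r[k] = max over allowed piece i of (p[i] + r[k−i]) − 4 per cut.
r[1] = 3
r[2] = 11
r[3] = 19
r[4] = 18  (first piece 1, then r[3]=19)
r[5] = 33
r[6] = 34  (first piece 3, then r[3]=19)
r[7] = 40  (first piece 2, then r[5]=33)
r[8] = 48  (first piece 3, then r[5]=33)
r[9] = 53
r[10] = 62  (first piece 5, then r[5]=33)
r[11] = 63  (first piece 3, then r[8]=48)
One optimal plan: pieces 5 + 3 + 3 (2 cuts) → $71 − $8 = $63.

63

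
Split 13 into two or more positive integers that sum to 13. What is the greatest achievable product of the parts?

Define prod[k] = max over 1≤i<k of i · max(k−i, prod[k−i]); the inner max lets the remainder stay uncut if that's better.
prod[2] = 1×max(1,0) = 1×1 = 1
prod[3] = 1×max(2,1) = 1×2 = 2
prod[4] = 2×max(2,1) = 2×2 = 4
prod[5] = 2×max(3,2) = 2×3 = 6
prod[6] = 3×max(3,2) = 3×3 = 9
prod[7] = 2×max(5,6) = 2×6 = 12
prod[8] = 2×max(6,9) = 2×9 = 18
prod[9] = 3×max(6,9) = 3×9 = 27
prod[10] = 2×max(8,18) = 2×18 = 36
prod[11] = 2×max(9,27) = 2×27 = 54
prod[12] = 3×max(9,27) = 3×27 = 81
prod[13] = 2×max(11,54) = 2×54 = 108
One optimal split: 3 + 3 + 3 + 2 + 2; product 3×3×3×2×2 = 108.

108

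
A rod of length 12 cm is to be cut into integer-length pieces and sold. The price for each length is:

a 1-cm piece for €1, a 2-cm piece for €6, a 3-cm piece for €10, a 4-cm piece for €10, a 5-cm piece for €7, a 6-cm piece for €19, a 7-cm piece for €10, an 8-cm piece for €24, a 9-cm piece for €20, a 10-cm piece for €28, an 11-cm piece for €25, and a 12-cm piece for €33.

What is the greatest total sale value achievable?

40

Build r[k] bottom-up: r[k] = max over allowed piece i of (p[i] + r[k−i]).
r[1] = 1
r[2] = 6
r[3] = 10
r[4] = 12  (first piece 2, then r[2]=6)
r[5] = 16  (first piece 2, then r[3]=10)
r[6] = 20  (first piece 3, then r[3]=10)
r[7] = 22  (first piece 2, then r[5]=16)
r[8] = 26  (first piece 2, then r[6]=20)
r[9] = 30  (first piece 3, then r[6]=20)
r[10] = 32  (first piece 2, then r[8]=26)
r[11] = 36  (first piece 2, then r[9]=30)
r[12] = 40  (first piece 3, then r[9]=30)
One optimal cutting: 3 + 3 + 3 + 3 → €10 + €10 + €10 + €10 = €40.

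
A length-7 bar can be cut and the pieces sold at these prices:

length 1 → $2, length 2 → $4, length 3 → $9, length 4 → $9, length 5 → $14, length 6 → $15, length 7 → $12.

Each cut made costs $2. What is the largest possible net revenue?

Let net[k] be the best obtainable value from length k. For each k, try every first piece i and keep the best of price[i] + net[k−i] minus the 2 cut fee when i<k.
net[1] = 2
net[2] = 4
net[3] = 9
net[4] = 9  (first piece 1, then net[3]=9)
net[5] = 14
net[6] = 16  (first piece 3, then net[3]=9)
net[7] = 16  (first piece 1, then net[6]=16)
One optimal plan: pieces 3 + 3 + 1 (2 cuts) → $20 − $4 = $16.

16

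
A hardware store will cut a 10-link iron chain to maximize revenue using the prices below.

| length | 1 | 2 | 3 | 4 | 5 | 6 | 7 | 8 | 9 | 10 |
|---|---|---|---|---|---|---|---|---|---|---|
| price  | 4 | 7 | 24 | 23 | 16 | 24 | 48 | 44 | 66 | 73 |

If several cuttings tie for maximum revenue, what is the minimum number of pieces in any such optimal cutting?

4

Build r[k] bottom-up: r[k] = max over allowed piece i of (p[i] + r[k−i]).
r[1] = 4
r[2] = max(4+4, 7+0) = 8
r[3] = max(4+8, 7+4, 24+0) = 24
r[4] = max(4+24, 7+8, 24+4, 23+0) = 28
r[5] = max(4+28, 7+24, 24+8, 23+4, 16+0) = 32
r[6] = max(4+32, 7+28, 24+24, 23+8, 16+4, 24+0) = 48
r[7] = max(4+48, 7+32, 24+28, …, 24+4, 48+0) = 52
r[8] = max(4+52, 7+48, 24+32, …, 48+4, 44+0) = 56
r[9] = max(4+56, 7+52, 24+48, …, 44+4, 66+0) = 72
r[10] = max(4+72, 7+56, 24+52, …, 66+4, 73+0) = 76
Maximum revenue is $76.
Now minimize piece count subject to staying optimal: for each k, pieces[k] = 1 + min over i with p[i]+r[k−i]=r[k] of pieces[k−i].
pieces[7] = 3
pieces[8] = 4
pieces[9] = 3
pieces[10] = 4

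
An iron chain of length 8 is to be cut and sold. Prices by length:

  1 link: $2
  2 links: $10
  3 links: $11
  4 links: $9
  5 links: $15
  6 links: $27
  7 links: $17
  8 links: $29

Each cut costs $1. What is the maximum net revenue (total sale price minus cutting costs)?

37

Let net[k] be the best obtainable value from length k. For each k, try every first piece i and keep the best of price[i] + net[k−i] minus the 1 cut fee when i<k.
net[1] = 2
net[2] = max(2+2-1, 10+0) = 10
net[3] = max(2+10-1, 10+2-1, 11+0) = 11
net[4] = max(2+11-1, 10+10-1, 11+2-1, 9+0) = 19
net[5] = max(2+19-1, 10+11-1, 11+10-1, 9+2-1, 15+0) = 20
net[6] = max(2+20-1, 10+19-1, 11+11-1, 9+10-1, 15+2-1, 27+0) = 28
net[7] = max(2+28-1, 10+20-1, 11+19-1, …, 27+2-1, 17+0) = 29
net[8] = max(2+29-1, 10+28-1, 11+20-1, …, 17+2-1, 29+0) = 37
One optimal plan: pieces 2 + 2 + 2 + 2 (3 cuts) → $40 − $3 = $37.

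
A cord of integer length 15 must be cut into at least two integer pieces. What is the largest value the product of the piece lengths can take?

243

Fill prod[k] for k=2..15: at each k try every first piece i and multiply by the better of (k−i) uncut or prod[k−i].
Small cases: prod[2]=1, prod[3]=2, prod[4]=4, prod[5]=6, prod[6]=9, prod[7]=12, prod[8]=18, prod[9]=27.
prod[10] = max(1·27, 2·18, 3·12, …, 8·2, 9·1) = 36
prod[11] = max(1·36, 2·27, 3·18, …, 9·2, 10·1) = 54
prod[12] = max(1·54, 2·36, 3·27, …, 10·2, 11·1) = 81
prod[13] = max(1·81, 2·54, 3·36, …, 11·2, 12·1) = 108
prod[14] = max(1·108, 2·81, 3·54, …, 12·2, 13·1) = 162
prod[15] = max(1·162, 2·108, 3·81, …, 13·2, 14·1) = 243
One optimal split: 3 + 3 + 3 + 3 + 3; product 3·3·3·3·3 = 243.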